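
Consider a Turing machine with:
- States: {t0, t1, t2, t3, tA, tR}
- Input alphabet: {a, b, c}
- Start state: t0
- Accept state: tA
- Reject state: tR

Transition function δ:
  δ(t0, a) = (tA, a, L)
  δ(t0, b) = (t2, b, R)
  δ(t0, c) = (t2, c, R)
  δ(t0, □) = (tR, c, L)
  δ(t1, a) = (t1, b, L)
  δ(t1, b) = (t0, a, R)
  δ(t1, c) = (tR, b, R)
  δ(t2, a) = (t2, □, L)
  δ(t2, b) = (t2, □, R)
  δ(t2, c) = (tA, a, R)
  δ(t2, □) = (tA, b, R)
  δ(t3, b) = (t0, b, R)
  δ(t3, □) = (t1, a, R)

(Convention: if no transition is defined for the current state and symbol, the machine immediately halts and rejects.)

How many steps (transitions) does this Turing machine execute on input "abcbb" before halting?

Execution trace:
Initial: [t0]abcbb
Step 1: δ(t0, a) = (tA, a, L) → [tA]□abcbb

The machine reaches the accept state tA and halts.

The machine executed 1 step before halting.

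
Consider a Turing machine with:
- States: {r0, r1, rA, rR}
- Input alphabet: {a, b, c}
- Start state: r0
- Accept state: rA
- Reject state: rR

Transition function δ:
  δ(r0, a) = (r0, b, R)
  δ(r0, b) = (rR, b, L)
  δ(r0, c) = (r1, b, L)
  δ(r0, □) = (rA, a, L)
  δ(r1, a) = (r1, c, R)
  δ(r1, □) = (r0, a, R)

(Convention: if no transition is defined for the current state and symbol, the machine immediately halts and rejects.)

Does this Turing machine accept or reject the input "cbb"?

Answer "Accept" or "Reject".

Execution trace:
Initial: [r0]cbb
Step 1: δ(r0, c) = (r1, b, L) → [r1]□bbb
Step 2: δ(r1, □) = (r0, a, R) → a[r0]bbb
Step 3: δ(r0, b) = (rR, b, L) → [rR]abbb

The machine reaches the reject state rR and halts.

Answer: Reject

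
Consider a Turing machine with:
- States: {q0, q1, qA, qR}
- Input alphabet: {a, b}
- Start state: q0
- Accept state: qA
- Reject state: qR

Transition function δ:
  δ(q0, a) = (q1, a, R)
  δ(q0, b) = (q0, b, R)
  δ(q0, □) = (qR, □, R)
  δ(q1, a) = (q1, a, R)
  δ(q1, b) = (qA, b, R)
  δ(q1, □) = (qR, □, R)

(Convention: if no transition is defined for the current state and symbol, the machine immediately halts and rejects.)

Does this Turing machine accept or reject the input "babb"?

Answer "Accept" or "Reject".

Execution trace:
Initial: [q0]babb
Step 1: δ(q0, b) = (q0, b, R) → b[q0]abb
Step 2: δ(q0, a) = (q1, a, R) → ba[q1]bb
Step 3: δ(q1, b) = (qA, b, R) → bab[qA]b

The machine reaches the accept state qA and halts.

Answer: Accept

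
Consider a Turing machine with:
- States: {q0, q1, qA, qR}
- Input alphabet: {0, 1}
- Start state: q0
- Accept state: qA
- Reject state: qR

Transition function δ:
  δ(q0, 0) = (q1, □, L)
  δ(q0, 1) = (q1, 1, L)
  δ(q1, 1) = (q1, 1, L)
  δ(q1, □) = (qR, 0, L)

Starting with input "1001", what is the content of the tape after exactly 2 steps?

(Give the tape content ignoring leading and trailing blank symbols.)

Execution trace:
Initial: [q0]1001
Step 1: δ(q0, 1) = (q1, 1, L) → [q1]□1001
Step 2: δ(q1, □) = (qR, 0, L) → [qR]□01001

The machine reaches the reject state qR and halts.

After 2 steps, the tape (ignoring leading/trailing blanks) is: 01001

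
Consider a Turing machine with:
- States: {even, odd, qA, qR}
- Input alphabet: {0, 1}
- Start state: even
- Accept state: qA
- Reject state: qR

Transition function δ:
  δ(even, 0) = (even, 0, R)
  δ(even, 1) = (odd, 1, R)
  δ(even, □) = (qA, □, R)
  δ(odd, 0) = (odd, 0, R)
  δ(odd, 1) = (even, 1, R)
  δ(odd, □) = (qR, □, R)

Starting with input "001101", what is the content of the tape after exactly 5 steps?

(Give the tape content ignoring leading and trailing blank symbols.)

Execution trace:
Initial: [even]001101
Step 1: δ(even, 0) = (even, 0, R) → 0[even]01101
Step 2: δ(even, 0) = (even, 0, R) → 00[even]1101
Step 3: δ(even, 1) = (odd, 1, R) → 001[odd]101
Step 4: δ(odd, 1) = (even, 1, R) → 0011[even]01
Step 5: δ(even, 0) = (even, 0, R) → 00110[even]1

After 5 steps, the tape (ignoring leading/trailing blanks) is: 001101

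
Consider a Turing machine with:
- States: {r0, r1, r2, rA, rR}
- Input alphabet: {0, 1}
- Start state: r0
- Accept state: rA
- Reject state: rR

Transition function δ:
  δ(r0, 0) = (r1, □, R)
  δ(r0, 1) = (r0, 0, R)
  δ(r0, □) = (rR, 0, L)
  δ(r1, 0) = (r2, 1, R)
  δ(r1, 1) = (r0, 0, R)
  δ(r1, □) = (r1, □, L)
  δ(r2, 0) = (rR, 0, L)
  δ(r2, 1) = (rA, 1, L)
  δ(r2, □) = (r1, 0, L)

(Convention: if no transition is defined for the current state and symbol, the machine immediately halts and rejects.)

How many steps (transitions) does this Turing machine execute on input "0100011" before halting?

Execution trace:
Initial: [r0]0100011
Step 1: δ(r0, 0) = (r1, □, R) → □[r1]100011
Step 2: δ(r1, 1) = (r0, 0, R) → □0[r0]00011
Step 3: δ(r0, 0) = (r1, □, R) → □0□[r1]0011
Step 4: δ(r1, 0) = (r2, 1, R) → □0□1[r2]011
Step 5: δ(r2, 0) = (rR, 0, L) → □0□[rR]1011

The machine reaches the reject state rR and halts.

The machine executed 5 steps before halting.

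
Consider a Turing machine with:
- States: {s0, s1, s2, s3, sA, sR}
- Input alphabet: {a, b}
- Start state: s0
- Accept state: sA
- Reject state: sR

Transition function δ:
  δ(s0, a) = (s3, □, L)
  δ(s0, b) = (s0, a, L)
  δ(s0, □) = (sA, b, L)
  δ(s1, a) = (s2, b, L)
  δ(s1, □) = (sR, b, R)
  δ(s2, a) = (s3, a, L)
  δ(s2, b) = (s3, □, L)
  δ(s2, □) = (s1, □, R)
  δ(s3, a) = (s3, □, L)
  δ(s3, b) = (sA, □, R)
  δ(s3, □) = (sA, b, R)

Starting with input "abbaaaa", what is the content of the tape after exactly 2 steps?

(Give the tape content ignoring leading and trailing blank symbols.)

Execution trace:
Initial: [s0]abbaaaa
Step 1: δ(s0, a) = (s3, □, L) → [s3]□□bbaaaa
Step 2: δ(s3, □) = (sA, b, R) → b[sA]□bbaaaa

The machine reaches the accept state sA and halts.

After 2 steps, the tape (ignoring leading/trailing blanks) is: b□bbaaaa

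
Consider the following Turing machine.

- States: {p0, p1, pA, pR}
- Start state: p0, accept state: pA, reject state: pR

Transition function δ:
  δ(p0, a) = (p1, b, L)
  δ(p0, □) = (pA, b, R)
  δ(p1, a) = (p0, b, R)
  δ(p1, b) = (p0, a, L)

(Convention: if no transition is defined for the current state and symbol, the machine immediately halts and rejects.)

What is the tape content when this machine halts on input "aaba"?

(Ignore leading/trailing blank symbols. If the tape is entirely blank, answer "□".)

Execution trace:
Initial: [p0]aaba
Step 1: δ(p0, a) = (p1, b, L) → [p1]□baba

No transition is defined for δ(p1, □). By convention the machine halts and rejects.

Final tape (ignoring leading/trailing blanks): baba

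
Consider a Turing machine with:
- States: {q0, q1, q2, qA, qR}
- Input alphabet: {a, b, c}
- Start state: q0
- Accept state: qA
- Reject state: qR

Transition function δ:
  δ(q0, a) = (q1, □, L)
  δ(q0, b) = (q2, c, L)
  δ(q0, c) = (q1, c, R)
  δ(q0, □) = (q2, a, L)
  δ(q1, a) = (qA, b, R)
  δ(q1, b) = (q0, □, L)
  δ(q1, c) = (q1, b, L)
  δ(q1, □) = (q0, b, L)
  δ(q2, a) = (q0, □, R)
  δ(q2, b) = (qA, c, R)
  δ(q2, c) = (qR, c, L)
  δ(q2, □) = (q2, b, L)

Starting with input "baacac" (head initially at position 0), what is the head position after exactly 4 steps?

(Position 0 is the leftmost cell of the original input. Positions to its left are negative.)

Execution trace (head position shown):
Step 0: [q0]baacac  (head at position 0)
Step 1: move left → [q2]□caacac  (head at position -1)
Step 2: move left → [q2]□bcaacac  (head at position -2)
Step 3: move left → [q2]□bbcaacac  (head at position -3)
Step 4: move left → [q2]□bbbcaacac  (head at position -4)

After 4 steps, the head is at position -4.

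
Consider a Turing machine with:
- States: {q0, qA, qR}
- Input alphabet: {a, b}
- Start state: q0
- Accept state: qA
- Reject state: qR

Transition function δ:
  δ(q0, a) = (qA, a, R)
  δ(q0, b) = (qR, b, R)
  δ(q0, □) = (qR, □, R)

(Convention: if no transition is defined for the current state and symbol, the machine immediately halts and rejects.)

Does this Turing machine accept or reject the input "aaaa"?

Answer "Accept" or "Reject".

Execution trace:
Initial: [q0]aaaa
Step 1: δ(q0, a) = (qA, a, R) → a[qA]aaa

The machine reaches the accept state qA and halts.

Answer: Accept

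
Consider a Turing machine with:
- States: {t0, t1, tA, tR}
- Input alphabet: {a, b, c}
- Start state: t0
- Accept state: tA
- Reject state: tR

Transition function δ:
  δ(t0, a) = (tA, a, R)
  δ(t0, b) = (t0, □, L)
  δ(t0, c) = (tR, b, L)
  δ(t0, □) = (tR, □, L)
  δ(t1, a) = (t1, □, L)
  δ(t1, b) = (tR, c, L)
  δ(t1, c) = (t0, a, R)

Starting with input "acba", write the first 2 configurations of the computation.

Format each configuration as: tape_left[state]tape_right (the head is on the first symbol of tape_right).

Transitions applied:
Step 1: δ(t0, a) = (tA, a, R)

The first 2 configurations are:
[t0]acba ⊢ a[tA]cba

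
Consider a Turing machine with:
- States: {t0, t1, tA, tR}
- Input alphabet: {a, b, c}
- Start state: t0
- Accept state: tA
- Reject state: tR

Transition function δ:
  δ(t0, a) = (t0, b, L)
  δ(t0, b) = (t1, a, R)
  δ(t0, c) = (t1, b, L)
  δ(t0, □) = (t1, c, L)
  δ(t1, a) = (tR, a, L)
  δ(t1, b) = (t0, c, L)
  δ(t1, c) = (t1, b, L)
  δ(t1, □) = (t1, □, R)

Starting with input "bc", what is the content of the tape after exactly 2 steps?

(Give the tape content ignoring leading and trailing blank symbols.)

Execution trace:
Initial: [t0]bc
Step 1: δ(t0, b) = (t1, a, R) → a[t1]c
Step 2: δ(t1, c) = (t1, b, L) → [t1]ab

After 2 steps, the tape (ignoring leading/trailing blanks) is: ab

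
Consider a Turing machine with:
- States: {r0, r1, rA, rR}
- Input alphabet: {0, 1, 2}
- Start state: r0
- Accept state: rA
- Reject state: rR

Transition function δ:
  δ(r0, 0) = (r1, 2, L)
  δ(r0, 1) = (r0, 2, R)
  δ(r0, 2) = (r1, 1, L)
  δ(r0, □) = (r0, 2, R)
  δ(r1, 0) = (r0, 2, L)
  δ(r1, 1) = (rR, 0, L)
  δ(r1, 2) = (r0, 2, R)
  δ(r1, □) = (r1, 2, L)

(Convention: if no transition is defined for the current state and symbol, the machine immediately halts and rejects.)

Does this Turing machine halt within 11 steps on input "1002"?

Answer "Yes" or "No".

Execution trace:
Initial: [r0]1002
Step 1: δ(r0, 1) = (r0, 2, R) → 2[r0]002
Step 2: δ(r0, 0) = (r1, 2, L) → [r1]2202
Step 3: δ(r1, 2) = (r0, 2, R) → 2[r0]202
Step 4: δ(r0, 2) = (r1, 1, L) → [r1]2102
Step 5: δ(r1, 2) = (r0, 2, R) → 2[r0]102
Step 6: δ(r0, 1) = (r0, 2, R) → 22[r0]02
Step 7: δ(r0, 0) = (r1, 2, L) → 2[r1]222
Step 8: δ(r1, 2) = (r0, 2, R) → 22[r0]22
Step 9: δ(r0, 2) = (r1, 1, L) → 2[r1]212
Step 10: δ(r1, 2) = (r0, 2, R) → 22[r0]12
Step 11: δ(r0, 1) = (r0, 2, R) → 222[r0]2

The machine has not reached a halting state after 11 steps.
The machine did not halt within the 11-step bound.

Answer: No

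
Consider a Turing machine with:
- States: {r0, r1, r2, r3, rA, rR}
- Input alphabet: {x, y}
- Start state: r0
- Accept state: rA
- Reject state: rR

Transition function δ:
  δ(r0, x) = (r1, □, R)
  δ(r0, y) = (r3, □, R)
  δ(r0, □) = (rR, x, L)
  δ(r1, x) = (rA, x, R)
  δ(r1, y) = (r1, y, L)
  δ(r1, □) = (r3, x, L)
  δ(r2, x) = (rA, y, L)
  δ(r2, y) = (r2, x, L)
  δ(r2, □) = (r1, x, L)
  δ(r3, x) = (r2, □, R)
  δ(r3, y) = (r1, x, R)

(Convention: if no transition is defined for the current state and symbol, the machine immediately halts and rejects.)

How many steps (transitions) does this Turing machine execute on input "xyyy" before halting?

Execution trace:
Initial: [r0]xyyy
Step 1: δ(r0, x) = (r1, □, R) → □[r1]yyy
Step 2: δ(r1, y) = (r1, y, L) → [r1]□yyy
Step 3: δ(r1, □) = (r3, x, L) → [r3]□xyyy

No transition is defined for δ(r3, □). By convention the machine halts and rejects.

The machine executed 3 steps before halting.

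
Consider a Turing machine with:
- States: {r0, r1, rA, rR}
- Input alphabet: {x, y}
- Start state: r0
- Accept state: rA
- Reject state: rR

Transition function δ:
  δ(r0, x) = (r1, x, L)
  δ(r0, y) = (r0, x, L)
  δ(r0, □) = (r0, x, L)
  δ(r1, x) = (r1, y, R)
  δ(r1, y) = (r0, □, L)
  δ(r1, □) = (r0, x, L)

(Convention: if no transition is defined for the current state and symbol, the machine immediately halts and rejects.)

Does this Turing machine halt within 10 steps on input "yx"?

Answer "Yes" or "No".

Execution trace:
Initial: [r0]yx
Step 1: δ(r0, y) = (r0, x, L) → [r0]□xx
Step 2: δ(r0, □) = (r0, x, L) → [r0]□xxx
Step 3: δ(r0, □) = (r0, x, L) → [r0]□xxxx
Step 4: δ(r0, □) = (r0, x, L) → [r0]□xxxxx
Step 5: δ(r0, □) = (r0, x, L) → [r0]□xxxxxx
Step 6: δ(r0, □) = (r0, x, L) → [r0]□xxxxxxx
Step 7: δ(r0, □) = (r0, x, L) → [r0]□xxxxxxxx
Step 8: δ(r0, □) = (r0, x, L) → [r0]□xxxxxxxxx
Step 9: δ(r0, □) = (r0, x, L) → [r0]□xxxxxxxxxx
Step 10: δ(r0, □) = (r0, x, L) → [r0]□xxxxxxxxxxx

The machine has not reached a halting state after 10 steps.
The machine did not halt within the 10-step bound.

Answer: No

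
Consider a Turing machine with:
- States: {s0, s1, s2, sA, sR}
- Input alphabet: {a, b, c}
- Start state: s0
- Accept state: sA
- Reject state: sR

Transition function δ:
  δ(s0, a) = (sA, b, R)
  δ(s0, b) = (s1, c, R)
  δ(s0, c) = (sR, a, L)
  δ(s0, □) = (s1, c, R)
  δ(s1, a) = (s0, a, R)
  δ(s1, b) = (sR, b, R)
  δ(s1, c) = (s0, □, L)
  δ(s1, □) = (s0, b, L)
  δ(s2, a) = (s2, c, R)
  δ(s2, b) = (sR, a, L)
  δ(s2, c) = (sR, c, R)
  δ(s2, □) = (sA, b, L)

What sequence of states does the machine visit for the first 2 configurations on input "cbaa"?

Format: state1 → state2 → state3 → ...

Execution trace:
Initial: [s0]cbaa
Step 1: δ(s0, c) = (sR, a, L) → [sR]□abaa

The machine reaches the reject state sR and halts.

State sequence: s0 → sR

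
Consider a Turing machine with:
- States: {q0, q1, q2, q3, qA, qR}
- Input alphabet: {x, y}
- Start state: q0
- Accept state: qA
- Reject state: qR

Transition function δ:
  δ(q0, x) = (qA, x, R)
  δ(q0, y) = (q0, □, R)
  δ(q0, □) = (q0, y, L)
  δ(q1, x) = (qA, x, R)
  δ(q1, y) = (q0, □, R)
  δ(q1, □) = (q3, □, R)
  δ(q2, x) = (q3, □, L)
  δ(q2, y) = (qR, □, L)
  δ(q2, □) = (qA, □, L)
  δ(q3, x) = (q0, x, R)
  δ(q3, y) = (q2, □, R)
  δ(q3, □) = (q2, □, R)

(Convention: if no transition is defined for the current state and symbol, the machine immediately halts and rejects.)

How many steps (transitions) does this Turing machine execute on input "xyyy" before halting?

Execution trace:
Initial: [q0]xyyy
Step 1: δ(q0, x) = (qA, x, R) → x[qA]yyy

The machine reaches the accept state qA and halts.

The machine executed 1 step before halting.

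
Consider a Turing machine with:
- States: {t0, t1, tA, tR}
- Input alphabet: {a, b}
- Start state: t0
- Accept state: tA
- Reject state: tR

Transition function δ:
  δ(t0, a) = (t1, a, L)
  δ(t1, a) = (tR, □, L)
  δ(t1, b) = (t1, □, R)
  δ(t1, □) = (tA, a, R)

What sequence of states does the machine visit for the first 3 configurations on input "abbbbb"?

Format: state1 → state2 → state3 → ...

Execution trace:
Initial: [t0]abbbbb
Step 1: δ(t0, a) = (t1, a, L) → [t1]□abbbbb
Step 2: δ(t1, □) = (tA, a, R) → a[tA]abbbbb

The machine reaches the accept state tA and halts.

State sequence: t0 → t1 → tA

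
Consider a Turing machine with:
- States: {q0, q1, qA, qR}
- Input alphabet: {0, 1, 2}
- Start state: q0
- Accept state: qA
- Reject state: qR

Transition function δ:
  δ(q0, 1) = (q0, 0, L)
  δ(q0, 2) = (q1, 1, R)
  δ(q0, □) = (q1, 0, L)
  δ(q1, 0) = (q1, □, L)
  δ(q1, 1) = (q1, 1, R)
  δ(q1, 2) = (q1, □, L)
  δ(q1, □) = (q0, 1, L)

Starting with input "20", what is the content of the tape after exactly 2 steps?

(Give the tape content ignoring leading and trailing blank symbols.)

Execution trace:
Initial: [q0]20
Step 1: δ(q0, 2) = (q1, 1, R) → 1[q1]0
Step 2: δ(q1, 0) = (q1, □, L) → [q1]1□

After 2 steps, the tape (ignoring leading/trailing blanks) is: 1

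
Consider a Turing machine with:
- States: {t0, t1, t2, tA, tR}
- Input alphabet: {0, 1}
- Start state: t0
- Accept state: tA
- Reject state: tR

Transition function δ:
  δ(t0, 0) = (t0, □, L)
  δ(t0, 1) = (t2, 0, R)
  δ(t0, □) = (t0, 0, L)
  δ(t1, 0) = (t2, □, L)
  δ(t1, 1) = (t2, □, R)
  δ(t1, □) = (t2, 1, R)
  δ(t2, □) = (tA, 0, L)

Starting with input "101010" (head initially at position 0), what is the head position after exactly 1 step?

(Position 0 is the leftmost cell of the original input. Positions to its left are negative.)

Execution trace (head position shown):
Step 0: [t0]101010  (head at position 0)
Step 1: move right → 0[t2]01010  (head at position 1)

After 1 step, the head is at position 1.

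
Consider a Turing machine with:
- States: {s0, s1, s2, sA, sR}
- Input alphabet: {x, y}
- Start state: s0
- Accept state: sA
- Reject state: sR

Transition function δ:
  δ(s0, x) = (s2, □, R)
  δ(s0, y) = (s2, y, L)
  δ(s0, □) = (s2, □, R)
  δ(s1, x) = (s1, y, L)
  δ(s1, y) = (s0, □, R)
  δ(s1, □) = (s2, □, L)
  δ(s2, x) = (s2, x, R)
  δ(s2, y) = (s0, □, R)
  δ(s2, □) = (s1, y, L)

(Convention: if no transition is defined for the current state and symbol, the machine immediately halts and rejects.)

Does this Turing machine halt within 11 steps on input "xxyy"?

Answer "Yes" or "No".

Execution trace:
Initial: [s0]xxyy
Step 1: δ(s0, x) = (s2, □, R) → □[s2]xyy
Step 2: δ(s2, x) = (s2, x, R) → □x[s2]yy
Step 3: δ(s2, y) = (s0, □, R) → □x□[s0]y
Step 4: δ(s0, y) = (s2, y, L) → □x[s2]□y
Step 5: δ(s2, □) = (s1, y, L) → □[s1]xyy
Step 6: δ(s1, x) = (s1, y, L) → [s1]□yyy
Step 7: δ(s1, □) = (s2, □, L) → [s2]□□yyy
Step 8: δ(s2, □) = (s1, y, L) → [s1]□y□yyy
Step 9: δ(s1, □) = (s2, □, L) → [s2]□□y□yyy
Step 10: δ(s2, □) = (s1, y, L) → [s1]□y□y□yyy
Step 11: δ(s1, □) = (s2, □, L) → [s2]□□y□y□yyy

The machine has not reached a halting state after 11 steps.
The machine did not halt within the 11-step bound.

Answer: No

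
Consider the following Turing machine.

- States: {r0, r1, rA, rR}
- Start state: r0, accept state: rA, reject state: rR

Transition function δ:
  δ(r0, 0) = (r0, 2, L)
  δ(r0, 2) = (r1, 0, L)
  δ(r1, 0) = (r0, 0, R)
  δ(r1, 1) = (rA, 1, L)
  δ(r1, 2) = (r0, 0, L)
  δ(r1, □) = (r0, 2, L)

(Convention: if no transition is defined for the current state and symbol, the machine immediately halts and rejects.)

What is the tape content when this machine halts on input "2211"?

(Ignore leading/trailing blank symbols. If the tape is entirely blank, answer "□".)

Execution trace:
Initial: [r0]2211
Step 1: δ(r0, 2) = (r1, 0, L) → [r1]□0211
Step 2: δ(r1, □) = (r0, 2, L) → [r0]□20211

No transition is defined for δ(r0, □). By convention the machine halts and rejects.

Final tape (ignoring leading/trailing blanks): 20211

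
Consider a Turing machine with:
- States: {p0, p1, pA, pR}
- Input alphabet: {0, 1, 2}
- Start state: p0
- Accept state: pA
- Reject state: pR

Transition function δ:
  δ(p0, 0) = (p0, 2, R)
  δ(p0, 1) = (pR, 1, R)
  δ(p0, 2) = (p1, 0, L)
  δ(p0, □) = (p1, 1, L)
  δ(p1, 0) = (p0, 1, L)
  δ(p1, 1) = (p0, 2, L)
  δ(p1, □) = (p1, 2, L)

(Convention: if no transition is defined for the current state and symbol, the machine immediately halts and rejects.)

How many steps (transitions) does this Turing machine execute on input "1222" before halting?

Execution trace:
Initial: [p0]1222
Step 1: δ(p0, 1) = (pR, 1, R) → 1[pR]222

The machine reaches the reject state pR and halts.

The machine executed 1 step before halting.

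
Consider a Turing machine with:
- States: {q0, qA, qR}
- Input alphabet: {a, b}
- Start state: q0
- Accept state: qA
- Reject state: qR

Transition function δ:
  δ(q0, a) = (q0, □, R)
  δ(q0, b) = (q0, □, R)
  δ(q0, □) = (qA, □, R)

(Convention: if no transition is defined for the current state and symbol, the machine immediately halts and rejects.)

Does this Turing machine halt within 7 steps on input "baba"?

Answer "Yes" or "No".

Execution trace:
Initial: [q0]baba
Step 1: δ(q0, b) = (q0, □, R) → □[q0]aba
Step 2: δ(q0, a) = (q0, □, R) → □□[q0]ba
Step 3: δ(q0, b) = (q0, □, R) → □□□[q0]a
Step 4: δ(q0, a) = (q0, □, R) → □□□□[q0]□
Step 5: δ(q0, □) = (qA, □, R) → □□□□□[qA]□

The machine reaches the accept state qA and halts.
The machine halted after 5 steps (within the 7-step bound).

Answer: Yes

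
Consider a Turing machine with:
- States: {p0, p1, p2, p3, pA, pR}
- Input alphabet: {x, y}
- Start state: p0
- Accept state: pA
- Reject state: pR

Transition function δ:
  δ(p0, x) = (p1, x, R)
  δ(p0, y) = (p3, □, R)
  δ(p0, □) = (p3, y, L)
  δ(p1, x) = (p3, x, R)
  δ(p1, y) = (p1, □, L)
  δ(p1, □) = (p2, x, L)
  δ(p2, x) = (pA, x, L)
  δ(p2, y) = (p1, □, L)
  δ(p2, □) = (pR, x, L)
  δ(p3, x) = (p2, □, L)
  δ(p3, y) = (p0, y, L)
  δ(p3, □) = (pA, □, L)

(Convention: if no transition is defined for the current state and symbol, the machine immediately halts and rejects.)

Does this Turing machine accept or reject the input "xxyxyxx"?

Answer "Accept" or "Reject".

Execution trace:
Initial: [p0]xxyxyxx
Step 1: δ(p0, x) = (p1, x, R) → x[p1]xyxyxx
Step 2: δ(p1, x) = (p3, x, R) → xx[p3]yxyxx
Step 3: δ(p3, y) = (p0, y, L) → x[p0]xyxyxx
Step 4: δ(p0, x) = (p1, x, R) → xx[p1]yxyxx
Step 5: δ(p1, y) = (p1, □, L) → x[p1]x□xyxx
Step 6: δ(p1, x) = (p3, x, R) → xx[p3]□xyxx
Step 7: δ(p3, □) = (pA, □, L) → x[pA]x□xyxx

The machine reaches the accept state pA and halts.

Answer: Accept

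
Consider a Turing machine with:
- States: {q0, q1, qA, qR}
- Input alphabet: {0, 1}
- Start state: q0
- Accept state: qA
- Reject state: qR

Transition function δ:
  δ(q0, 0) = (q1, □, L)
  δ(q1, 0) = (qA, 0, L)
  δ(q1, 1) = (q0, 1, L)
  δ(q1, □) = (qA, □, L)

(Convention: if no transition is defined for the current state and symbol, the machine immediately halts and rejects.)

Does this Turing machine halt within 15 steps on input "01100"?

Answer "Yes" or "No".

Execution trace:
Initial: [q0]01100
Step 1: δ(q0, 0) = (q1, □, L) → [q1]□□1100
Step 2: δ(q1, □) = (qA, □, L) → [qA]□□□1100

The machine reaches the accept state qA and halts.
The machine halted after 2 steps (within the 15-step bound).

Answer: Yes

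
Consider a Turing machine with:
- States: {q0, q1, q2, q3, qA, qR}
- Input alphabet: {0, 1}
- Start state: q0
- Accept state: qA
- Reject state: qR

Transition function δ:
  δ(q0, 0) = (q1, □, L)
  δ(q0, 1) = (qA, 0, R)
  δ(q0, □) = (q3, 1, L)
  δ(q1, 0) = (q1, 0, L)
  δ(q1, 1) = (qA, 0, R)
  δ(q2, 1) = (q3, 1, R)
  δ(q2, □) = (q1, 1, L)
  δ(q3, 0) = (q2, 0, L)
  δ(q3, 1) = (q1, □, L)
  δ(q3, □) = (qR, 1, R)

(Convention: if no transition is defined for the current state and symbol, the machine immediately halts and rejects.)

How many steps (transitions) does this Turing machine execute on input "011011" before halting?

Execution trace:
Initial: [q0]011011
Step 1: δ(q0, 0) = (q1, □, L) → [q1]□□11011

No transition is defined for δ(q1, □). By convention the machine halts and rejects.

The machine executed 1 step before halting.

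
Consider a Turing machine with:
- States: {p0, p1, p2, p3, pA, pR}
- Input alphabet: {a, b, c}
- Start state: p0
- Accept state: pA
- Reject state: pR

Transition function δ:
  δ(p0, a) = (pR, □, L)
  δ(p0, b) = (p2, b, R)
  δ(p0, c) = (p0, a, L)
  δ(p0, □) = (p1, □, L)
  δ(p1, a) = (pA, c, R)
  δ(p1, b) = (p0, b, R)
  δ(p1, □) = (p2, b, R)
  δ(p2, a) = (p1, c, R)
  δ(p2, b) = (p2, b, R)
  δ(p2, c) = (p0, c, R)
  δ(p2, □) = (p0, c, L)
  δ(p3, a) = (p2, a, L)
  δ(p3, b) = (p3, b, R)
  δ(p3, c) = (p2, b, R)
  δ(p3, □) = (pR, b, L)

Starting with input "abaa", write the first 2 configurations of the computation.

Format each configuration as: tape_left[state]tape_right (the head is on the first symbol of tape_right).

Transitions applied:
Step 1: δ(p0, a) = (pR, □, L)

The first 2 configurations are:
[p0]abaa ⊢ [pR]□□baa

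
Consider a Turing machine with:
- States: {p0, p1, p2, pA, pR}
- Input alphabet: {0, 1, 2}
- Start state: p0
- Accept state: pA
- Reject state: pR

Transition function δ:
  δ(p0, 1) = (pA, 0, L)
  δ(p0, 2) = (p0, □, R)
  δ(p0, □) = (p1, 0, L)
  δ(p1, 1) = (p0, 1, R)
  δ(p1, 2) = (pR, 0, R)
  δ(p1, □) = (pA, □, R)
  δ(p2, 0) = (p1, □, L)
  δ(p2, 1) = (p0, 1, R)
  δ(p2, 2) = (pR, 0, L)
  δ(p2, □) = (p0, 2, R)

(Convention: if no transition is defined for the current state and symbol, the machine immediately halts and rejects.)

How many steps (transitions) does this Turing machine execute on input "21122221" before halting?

Execution trace:
Initial: [p0]21122221
Step 1: δ(p0, 2) = (p0, □, R) → □[p0]1122221
Step 2: δ(p0, 1) = (pA, 0, L) → [pA]□0122221

The machine reaches the accept state pA and halts.

The machine executed 2 steps before halting.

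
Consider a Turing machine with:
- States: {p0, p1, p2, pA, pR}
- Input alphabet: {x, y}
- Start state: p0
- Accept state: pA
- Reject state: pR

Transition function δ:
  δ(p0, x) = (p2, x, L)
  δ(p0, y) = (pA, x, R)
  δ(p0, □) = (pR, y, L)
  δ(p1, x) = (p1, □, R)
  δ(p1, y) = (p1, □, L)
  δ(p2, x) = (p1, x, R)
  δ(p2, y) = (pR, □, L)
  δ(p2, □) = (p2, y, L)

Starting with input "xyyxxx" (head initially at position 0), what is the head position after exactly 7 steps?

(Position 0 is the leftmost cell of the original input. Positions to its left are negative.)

Execution trace (head position shown):
Step 0: [p0]xyyxxx  (head at position 0)
Step 1: move left → [p2]□xyyxxx  (head at position -1)
Step 2: move left → [p2]□yxyyxxx  (head at position -2)
Step 3: move left → [p2]□yyxyyxxx  (head at position -3)
Step 4: move left → [p2]□yyyxyyxxx  (head at position -4)
Step 5: move left → [p2]□yyyyxyyxxx  (head at position -5)
Step 6: move left → [p2]□yyyyyxyyxxx  (head at position -6)
Step 7: move left → [p2]□yyyyyyxyyxxx  (head at position -7)

After 7 steps, the head is at position -7.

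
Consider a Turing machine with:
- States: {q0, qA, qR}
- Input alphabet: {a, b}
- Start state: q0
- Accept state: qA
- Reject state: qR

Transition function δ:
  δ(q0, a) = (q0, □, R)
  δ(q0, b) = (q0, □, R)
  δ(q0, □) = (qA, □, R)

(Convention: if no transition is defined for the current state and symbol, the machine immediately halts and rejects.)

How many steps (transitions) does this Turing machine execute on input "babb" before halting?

Execution trace:
Initial: [q0]babb
Step 1: δ(q0, b) = (q0, □, R) → □[q0]abb
Step 2: δ(q0, a) = (q0, □, R) → □□[q0]bb
Step 3: δ(q0, b) = (q0, □, R) → □□□[q0]b
Step 4: δ(q0, b) = (q0, □, R) → □□□□[q0]□
Step 5: δ(q0, □) = (qA, □, R) → □□□□□[qA]□

The machine reaches the accept state qA and halts.

The machine executed 5 steps before halting.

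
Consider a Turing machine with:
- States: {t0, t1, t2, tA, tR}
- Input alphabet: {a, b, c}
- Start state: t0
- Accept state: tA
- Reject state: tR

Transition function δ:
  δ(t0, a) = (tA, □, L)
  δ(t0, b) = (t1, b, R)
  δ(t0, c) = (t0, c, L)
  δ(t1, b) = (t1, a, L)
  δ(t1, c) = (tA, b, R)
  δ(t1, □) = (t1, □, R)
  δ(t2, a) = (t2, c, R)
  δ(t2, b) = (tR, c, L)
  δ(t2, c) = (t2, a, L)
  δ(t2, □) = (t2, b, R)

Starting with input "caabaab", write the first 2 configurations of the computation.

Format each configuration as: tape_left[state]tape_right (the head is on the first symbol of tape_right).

Transitions applied:
Step 1: δ(t0, c) = (t0, c, L)

The first 2 configurations are:
[t0]caabaab ⊢ [t0]□caabaab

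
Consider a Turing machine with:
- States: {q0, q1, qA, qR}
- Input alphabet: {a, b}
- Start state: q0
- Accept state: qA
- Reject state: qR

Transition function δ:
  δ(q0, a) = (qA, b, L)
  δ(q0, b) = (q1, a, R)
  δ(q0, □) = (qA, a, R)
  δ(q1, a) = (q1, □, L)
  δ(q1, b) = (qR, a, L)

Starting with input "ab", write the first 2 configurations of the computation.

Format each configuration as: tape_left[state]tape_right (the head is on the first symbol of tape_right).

Transitions applied:
Step 1: δ(q0, a) = (qA, b, L)

The first 2 configurations are:
[q0]ab ⊢ [qA]□bb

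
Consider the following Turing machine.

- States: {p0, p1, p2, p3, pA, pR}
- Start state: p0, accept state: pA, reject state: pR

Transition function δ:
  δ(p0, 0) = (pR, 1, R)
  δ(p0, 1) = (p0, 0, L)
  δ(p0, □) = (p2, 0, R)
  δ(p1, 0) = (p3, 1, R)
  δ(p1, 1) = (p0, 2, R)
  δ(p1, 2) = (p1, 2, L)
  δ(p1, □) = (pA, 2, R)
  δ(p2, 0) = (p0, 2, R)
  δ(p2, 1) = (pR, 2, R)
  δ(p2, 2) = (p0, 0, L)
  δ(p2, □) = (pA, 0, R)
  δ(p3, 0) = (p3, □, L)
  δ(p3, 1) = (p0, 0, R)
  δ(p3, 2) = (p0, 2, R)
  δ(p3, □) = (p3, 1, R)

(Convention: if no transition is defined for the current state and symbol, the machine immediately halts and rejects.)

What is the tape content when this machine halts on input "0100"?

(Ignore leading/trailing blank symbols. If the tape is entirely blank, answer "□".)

Execution trace:
Initial: [p0]0100
Step 1: δ(p0, 0) = (pR, 1, R) → 1[pR]100

The machine reaches the reject state pR and halts.

Final tape (ignoring leading/trailing blanks): 1100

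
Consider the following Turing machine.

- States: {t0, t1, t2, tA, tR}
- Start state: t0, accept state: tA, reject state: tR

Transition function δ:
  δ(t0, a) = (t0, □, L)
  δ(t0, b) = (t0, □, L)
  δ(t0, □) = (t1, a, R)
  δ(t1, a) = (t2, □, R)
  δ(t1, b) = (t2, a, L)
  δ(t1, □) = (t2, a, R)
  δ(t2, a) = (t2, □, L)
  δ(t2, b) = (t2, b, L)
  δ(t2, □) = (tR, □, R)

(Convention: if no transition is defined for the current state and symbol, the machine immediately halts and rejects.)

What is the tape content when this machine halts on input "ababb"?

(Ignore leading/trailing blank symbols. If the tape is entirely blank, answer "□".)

Execution trace:
Initial: [t0]ababb
Step 1: δ(t0, a) = (t0, □, L) → [t0]□□babb
Step 2: δ(t0, □) = (t1, a, R) → a[t1]□babb
Step 3: δ(t1, □) = (t2, a, R) → aa[t2]babb
Step 4: δ(t2, b) = (t2, b, L) → a[t2]ababb
Step 5: δ(t2, a) = (t2, □, L) → [t2]a□babb
Step 6: δ(t2, a) = (t2, □, L) → [t2]□□□babb
Step 7: δ(t2, □) = (tR, □, R) → □[tR]□□babb

The machine reaches the reject state tR and halts.

Final tape (ignoring leading/trailing blanks): babb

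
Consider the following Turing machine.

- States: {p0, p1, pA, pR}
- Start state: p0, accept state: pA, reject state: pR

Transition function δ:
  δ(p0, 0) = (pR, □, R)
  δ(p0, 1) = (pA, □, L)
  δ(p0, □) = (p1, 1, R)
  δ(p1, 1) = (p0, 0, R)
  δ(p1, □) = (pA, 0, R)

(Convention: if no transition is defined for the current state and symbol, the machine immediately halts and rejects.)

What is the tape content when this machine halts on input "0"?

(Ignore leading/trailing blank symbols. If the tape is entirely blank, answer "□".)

Execution trace:
Initial: [p0]0
Step 1: δ(p0, 0) = (pR, □, R) → □[pR]□

The machine reaches the reject state pR and halts.

Final tape (ignoring leading/trailing blanks): □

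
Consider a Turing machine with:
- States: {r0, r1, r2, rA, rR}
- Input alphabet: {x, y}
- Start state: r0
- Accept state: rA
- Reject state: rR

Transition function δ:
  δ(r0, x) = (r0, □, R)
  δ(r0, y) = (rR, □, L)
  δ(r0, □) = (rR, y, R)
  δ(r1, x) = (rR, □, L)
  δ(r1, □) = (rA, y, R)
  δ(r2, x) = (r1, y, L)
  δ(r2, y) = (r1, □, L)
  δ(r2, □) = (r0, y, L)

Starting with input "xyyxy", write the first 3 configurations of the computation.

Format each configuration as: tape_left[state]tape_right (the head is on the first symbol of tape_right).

Transitions applied:
Step 1: δ(r0, x) = (r0, □, R)
Step 2: δ(r0, y) = (rR, □, L)

The first 3 configurations are:
[r0]xyyxy ⊢ □[r0]yyxy ⊢ [rR]□□yxy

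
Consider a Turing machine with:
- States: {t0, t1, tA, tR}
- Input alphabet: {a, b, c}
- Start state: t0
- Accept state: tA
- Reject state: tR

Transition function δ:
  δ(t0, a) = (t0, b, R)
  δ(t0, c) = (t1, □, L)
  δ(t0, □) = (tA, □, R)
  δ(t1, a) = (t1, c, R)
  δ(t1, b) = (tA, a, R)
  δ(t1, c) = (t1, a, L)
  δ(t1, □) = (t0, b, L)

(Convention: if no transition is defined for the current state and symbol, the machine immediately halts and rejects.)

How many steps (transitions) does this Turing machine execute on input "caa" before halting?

Execution trace:
Initial: [t0]caa
Step 1: δ(t0, c) = (t1, □, L) → [t1]□□aa
Step 2: δ(t1, □) = (t0, b, L) → [t0]□b□aa
Step 3: δ(t0, □) = (tA, □, R) → □[tA]b□aa

The machine reaches the accept state tA and halts.

The machine executed 3 steps before halting.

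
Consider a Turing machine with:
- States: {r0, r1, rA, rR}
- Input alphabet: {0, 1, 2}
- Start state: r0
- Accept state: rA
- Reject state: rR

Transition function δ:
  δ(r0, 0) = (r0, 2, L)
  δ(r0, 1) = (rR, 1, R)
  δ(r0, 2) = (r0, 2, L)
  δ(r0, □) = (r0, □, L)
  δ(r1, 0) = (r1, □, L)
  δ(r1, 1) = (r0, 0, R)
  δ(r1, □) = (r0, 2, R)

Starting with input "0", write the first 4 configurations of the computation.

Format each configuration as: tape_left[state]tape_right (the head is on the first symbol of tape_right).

Transitions applied:
Step 1: δ(r0, 0) = (r0, 2, L)
Step 2: δ(r0, □) = (r0, □, L)
Step 3: δ(r0, □) = (r0, □, L)

The first 4 configurations are:
[r0]0 ⊢ [r0]□2 ⊢ [r0]□□2 ⊢ [r0]□□□2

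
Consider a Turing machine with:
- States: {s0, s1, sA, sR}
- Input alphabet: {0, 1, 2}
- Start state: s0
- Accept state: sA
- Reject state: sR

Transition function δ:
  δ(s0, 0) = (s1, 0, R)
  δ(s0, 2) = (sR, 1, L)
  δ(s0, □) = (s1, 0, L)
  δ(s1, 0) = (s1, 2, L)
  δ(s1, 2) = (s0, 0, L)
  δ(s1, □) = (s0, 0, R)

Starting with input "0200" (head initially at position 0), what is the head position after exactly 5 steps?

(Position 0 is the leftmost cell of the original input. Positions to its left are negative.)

Execution trace (head position shown):
Step 0: [s0]0200  (head at position 0)
Step 1: move right → 0[s1]200  (head at position 1)
Step 2: move left → [s0]0000  (head at position 0)
Step 3: move right → 0[s1]000  (head at position 1)
Step 4: move left → [s1]0200  (head at position 0)
Step 5: move left → [s1]□2200  (head at position -1)

After 5 steps, the head is at position -1.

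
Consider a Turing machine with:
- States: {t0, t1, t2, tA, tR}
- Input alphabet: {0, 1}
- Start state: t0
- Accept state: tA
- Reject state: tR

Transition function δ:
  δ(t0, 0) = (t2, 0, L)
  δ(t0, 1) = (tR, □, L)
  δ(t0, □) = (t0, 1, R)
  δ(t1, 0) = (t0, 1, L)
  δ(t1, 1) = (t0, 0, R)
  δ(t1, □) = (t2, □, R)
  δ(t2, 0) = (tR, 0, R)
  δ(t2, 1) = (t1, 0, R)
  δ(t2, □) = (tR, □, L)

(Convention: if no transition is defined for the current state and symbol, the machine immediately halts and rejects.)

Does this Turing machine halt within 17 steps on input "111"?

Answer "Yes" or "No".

Execution trace:
Initial: [t0]111
Step 1: δ(t0, 1) = (tR, □, L) → [tR]□□11

The machine reaches the reject state tR and halts.
The machine halted after 1 step (within the 17-step bound).

Answer: Yes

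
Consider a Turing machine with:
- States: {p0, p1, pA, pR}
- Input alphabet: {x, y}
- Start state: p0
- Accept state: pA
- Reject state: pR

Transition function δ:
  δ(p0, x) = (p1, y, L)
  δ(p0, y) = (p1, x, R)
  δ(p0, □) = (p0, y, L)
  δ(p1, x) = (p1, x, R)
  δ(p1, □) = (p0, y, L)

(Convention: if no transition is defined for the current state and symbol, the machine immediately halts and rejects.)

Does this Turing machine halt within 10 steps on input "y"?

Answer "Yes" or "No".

Execution trace:
Initial: [p0]y
Step 1: δ(p0, y) = (p1, x, R) → x[p1]□
Step 2: δ(p1, □) = (p0, y, L) → [p0]xy
Step 3: δ(p0, x) = (p1, y, L) → [p1]□yy
Step 4: δ(p1, □) = (p0, y, L) → [p0]□yyy
Step 5: δ(p0, □) = (p0, y, L) → [p0]□yyyy
Step 6: δ(p0, □) = (p0, y, L) → [p0]□yyyyy
Step 7: δ(p0, □) = (p0, y, L) → [p0]□yyyyyy
Step 8: δ(p0, □) = (p0, y, L) → [p0]□yyyyyyy
Step 9: δ(p0, □) = (p0, y, L) → [p0]□yyyyyyyy
Step 10: δ(p0, □) = (p0, y, L) → [p0]□yyyyyyyyy

The machine has not reached a halting state after 10 steps.
The machine did not halt within the 10-step bound.

Answer: No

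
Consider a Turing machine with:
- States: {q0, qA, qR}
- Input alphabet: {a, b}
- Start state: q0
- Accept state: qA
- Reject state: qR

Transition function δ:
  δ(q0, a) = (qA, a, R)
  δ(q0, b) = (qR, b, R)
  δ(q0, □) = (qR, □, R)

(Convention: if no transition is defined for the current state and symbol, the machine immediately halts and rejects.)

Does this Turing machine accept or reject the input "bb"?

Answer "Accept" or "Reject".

Execution trace:
Initial: [q0]bb
Step 1: δ(q0, b) = (qR, b, R) → b[qR]b

The machine reaches the reject state qR and halts.

Answer: Reject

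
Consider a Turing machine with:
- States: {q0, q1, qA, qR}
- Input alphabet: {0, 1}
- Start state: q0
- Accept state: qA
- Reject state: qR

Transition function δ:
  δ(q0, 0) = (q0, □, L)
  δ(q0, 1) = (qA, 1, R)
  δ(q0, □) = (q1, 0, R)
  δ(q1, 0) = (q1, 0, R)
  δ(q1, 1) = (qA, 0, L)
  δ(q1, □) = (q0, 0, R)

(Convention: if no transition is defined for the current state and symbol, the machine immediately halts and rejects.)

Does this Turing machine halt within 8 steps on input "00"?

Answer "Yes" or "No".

Execution trace:
Initial: [q0]00
Step 1: δ(q0, 0) = (q0, □, L) → [q0]□□0
Step 2: δ(q0, □) = (q1, 0, R) → 0[q1]□0
Step 3: δ(q1, □) = (q0, 0, R) → 00[q0]0
Step 4: δ(q0, 0) = (q0, □, L) → 0[q0]0□
Step 5: δ(q0, 0) = (q0, □, L) → [q0]0□□
Step 6: δ(q0, 0) = (q0, □, L) → [q0]□□□□
Step 7: δ(q0, □) = (q1, 0, R) → 0[q1]□□□
Step 8: δ(q1, □) = (q0, 0, R) → 00[q0]□□

The machine has not reached a halting state after 8 steps.
The machine did not halt within the 8-step bound.

Answer: No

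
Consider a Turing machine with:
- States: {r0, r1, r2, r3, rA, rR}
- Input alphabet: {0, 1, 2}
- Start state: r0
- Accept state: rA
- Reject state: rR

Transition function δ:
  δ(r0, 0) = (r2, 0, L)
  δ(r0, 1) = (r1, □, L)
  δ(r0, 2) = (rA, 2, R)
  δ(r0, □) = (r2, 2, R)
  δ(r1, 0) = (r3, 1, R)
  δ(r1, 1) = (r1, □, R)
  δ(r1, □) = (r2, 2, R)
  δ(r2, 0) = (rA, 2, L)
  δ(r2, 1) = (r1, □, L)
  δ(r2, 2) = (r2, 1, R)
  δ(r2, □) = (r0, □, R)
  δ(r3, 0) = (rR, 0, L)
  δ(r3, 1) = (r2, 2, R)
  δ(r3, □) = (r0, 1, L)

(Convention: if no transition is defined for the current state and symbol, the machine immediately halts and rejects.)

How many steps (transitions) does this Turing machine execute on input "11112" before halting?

Execution trace:
Initial: [r0]11112
Step 1: δ(r0, 1) = (r1, □, L) → [r1]□□1112
Step 2: δ(r1, □) = (r2, 2, R) → 2[r2]□1112
Step 3: δ(r2, □) = (r0, □, R) → 2□[r0]1112
Step 4: δ(r0, 1) = (r1, □, L) → 2[r1]□□112
Step 5: δ(r1, □) = (r2, 2, R) → 22[r2]□112
Step 6: δ(r2, □) = (r0, □, R) → 22□[r0]112
Step 7: δ(r0, 1) = (r1, □, L) → 22[r1]□□12
Step 8: δ(r1, □) = (r2, 2, R) → 222[r2]□12
Step 9: δ(r2, □) = (r0, □, R) → 222□[r0]12
Step 10: δ(r0, 1) = (r1, □, L) → 222[r1]□□2
Step 11: δ(r1, □) = (r2, 2, R) → 2222[r2]□2
Step 12: δ(r2, □) = (r0, □, R) → 2222□[r0]2
Step 13: δ(r0, 2) = (rA, 2, R) → 2222□2[rA]□

The machine reaches the accept state rA and halts.

The machine executed 13 steps before halting.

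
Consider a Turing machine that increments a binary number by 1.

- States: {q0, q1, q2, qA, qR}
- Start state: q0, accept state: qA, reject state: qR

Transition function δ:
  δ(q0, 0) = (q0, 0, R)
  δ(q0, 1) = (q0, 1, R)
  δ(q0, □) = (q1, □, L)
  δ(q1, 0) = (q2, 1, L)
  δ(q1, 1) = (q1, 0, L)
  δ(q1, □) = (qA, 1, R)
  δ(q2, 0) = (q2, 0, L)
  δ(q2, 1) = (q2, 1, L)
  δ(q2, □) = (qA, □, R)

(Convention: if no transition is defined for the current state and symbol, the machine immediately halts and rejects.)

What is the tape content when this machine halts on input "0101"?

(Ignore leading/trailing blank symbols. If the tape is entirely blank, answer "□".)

Execution trace:
Initial: [q0]0101
Step 1: δ(q0, 0) = (q0, 0, R) → 0[q0]101
Step 2: δ(q0, 1) = (q0, 1, R) → 01[q0]01
Step 3: δ(q0, 0) = (q0, 0, R) → 010[q0]1
Step 4: δ(q0, 1) = (q0, 1, R) → 0101[q0]□
Step 5: δ(q0, □) = (q1, □, L) → 010[q1]1□
Step 6: δ(q1, 1) = (q1, 0, L) → 01[q1]00□
Step 7: δ(q1, 0) = (q2, 1, L) → 0[q2]110□
Step 8: δ(q2, 1) = (q2, 1, L) → [q2]0110□
Step 9: δ(q2, 0) = (q2, 0, L) → [q2]□0110□
Step 10: δ(q2, □) = (qA, □, R) → □[qA]0110□

The machine reaches the accept state qA and halts.

Final tape (ignoring leading/trailing blanks): 0110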